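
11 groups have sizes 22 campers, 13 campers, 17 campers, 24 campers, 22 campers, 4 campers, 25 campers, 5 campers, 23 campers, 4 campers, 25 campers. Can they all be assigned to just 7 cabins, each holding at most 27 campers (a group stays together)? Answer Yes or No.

Total = 184 campers; ⌈184/27⌉ = 7.
The bound of 7 does not rule out 7, but exhaustive search shows no assignment into 7 cabins of capacity 27 campers exists — the minimum is 8.

No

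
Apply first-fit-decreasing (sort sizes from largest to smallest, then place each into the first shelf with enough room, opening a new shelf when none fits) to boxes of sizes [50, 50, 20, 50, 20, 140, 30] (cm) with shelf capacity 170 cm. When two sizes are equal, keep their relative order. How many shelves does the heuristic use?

Sorted descending: 140, 50, 50, 50, 30, 20, 20.
  140 → shelf 1 (new)  [load 140/170]
  50 → shelf 2 (new)  [load 50/170]
  50 → shelf 2  [load 100/170]
  50 → shelf 2  [load 150/170]
  30 → shelf 1  [load 170/170]
  20 → shelf 2  [load 170/170]
  20 → shelf 3 (new)  [load 20/170]
3 shelves opened.

3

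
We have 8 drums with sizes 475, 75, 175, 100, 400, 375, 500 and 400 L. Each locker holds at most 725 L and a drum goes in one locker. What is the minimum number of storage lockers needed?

5

Total = 500 + 475 + 400 + 400 + 375 + 175 + 100 + 75 = 2500 L.
Lower bound: ⌈2500/725⌉ = 4 storage lockers.
Also, 5 drums each exceed 725/2 L, and no two of those can share a locker, so at least 5 storage lockers are needed.
A packing using 5 storage lockers:
  locker 1: 500 + 175 = 675
  locker 2: 475 + 100 + 75 = 650
  locker 3: 400 = 400
  locker 4: 400 = 400
  locker 5: 375 = 375
This matches the lower bound, so 5 is optimal.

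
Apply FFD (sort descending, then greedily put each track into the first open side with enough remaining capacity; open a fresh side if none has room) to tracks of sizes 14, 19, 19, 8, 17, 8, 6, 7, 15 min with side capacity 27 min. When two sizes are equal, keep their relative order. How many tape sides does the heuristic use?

Sorted descending: 19, 19, 17, 15, 14, 8, 8, 7, 6.
  19 → side 1 (new)  [load 19/27]
  19 → side 2 (new)  [load 19/27]
  17 → side 3 (new)  [load 17/27]
  15 → side 4 (new)  [load 15/27]
  14 → side 5 (new)  [load 14/27]
  8 → side 1  [load 27/27]
  8 → side 2  [load 27/27]
  7 → side 3  [load 24/27]
  6 → side 4  [load 21/27]
5 tape sides opened.

5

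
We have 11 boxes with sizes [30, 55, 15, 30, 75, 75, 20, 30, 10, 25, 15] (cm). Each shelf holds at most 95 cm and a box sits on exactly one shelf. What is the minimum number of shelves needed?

Total = 75 + 75 + 55 + 30 + 30 + 30 + 25 + 20 + 15 + 15 + 10 = 380 cm.
Lower bound: ⌈380/95⌉ = 4 shelves.
A packing using 5 shelves:
  shelf 1: 75 + 20 = 95
  shelf 2: 75 + 15 = 90
  shelf 3: 55 + 30 + 10 = 95
  shelf 4: 30 + 30 + 25 = 85
  shelf 5: 15 = 15
No arrangement into 4 shelves stays within capacity, so 5 is optimal.

5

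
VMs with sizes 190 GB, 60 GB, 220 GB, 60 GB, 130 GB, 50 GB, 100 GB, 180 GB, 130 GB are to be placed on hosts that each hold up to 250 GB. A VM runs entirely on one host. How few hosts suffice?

5

Total = 220 + 190 + 180 + 130 + 130 + 100 + 60 + 60 + 50 = 1120 GB.
Lower bound: ⌈1120/250⌉ = 5 hosts.
A packing using 5 hosts:
  host 1: 220 = 220
  host 2: 190 + 60 = 250
  host 3: 180 + 60 = 240
  host 4: 130 + 100 = 230
  host 5: 130 + 50 = 180
This matches the lower bound, so 5 is optimal.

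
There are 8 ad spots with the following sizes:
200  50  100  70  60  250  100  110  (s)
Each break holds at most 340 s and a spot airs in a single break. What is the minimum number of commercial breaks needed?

Total = 250 + 200 + 110 + 100 + 100 + 70 + 60 + 50 = 940 s.
Lower bound: ⌈940/340⌉ = 3 commercial breaks.
A packing using 3 commercial breaks:
  break 1: 250 + 70 = 320
  break 2: 200 + 110 = 310
  break 3: 100 + 100 + 60 + 50 = 310
This matches the lower bound, so 3 is optimal.

3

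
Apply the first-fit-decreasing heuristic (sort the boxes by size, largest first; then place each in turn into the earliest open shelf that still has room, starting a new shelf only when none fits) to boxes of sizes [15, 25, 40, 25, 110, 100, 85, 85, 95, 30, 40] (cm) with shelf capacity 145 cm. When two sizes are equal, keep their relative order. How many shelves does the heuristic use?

Sorted descending: 110, 100, 95, 85, 85, 40, 40, 30, 25, 25, 15.
  110 → shelf 1 (new)  [load 110/145]
  100 → shelf 2 (new)  [load 100/145]
  95 → shelf 3 (new)  [load 95/145]
  85 → shelf 4 (new)  [load 85/145]
  85 → shelf 5 (new)  [load 85/145]
  40 → shelf 2  [load 140/145]
  40 → shelf 3  [load 135/145]
  30 → shelf 1  [load 140/145]
  25 → shelf 4  [load 110/145]
  25 → shelf 4  [load 135/145]
  15 → shelf 5  [load 100/145]
5 shelves opened.

5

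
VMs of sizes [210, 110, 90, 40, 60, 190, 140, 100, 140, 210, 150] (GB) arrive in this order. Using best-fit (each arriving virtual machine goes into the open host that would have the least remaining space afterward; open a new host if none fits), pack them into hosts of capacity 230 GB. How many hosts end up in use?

8

  210 → host 1 (new)  [load 210/230]
  110 → host 2 (new)  [load 110/230]
  90 → host 2  [load 200/230]
  40 → host 3 (new)  [load 40/230]
  60 → host 3  [load 100/230]
  190 → host 4 (new)  [load 190/230]
  140 → host 5 (new)  [load 140/230]
  100 → host 3  [load 200/230]
  140 → host 6 (new)  [load 140/230]
  210 → host 7 (new)  [load 210/230]
  150 → host 8 (new)  [load 150/230]
8 hosts opened.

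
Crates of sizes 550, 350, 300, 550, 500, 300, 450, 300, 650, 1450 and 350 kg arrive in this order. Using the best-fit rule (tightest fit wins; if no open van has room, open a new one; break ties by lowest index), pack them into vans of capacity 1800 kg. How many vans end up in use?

4

  550 → van 1 (new)  [load 550/1800]
  350 → van 1  [load 900/1800]
  300 → van 1  [load 1200/1800]
  550 → van 1  [load 1750/1800]
  500 → van 2 (new)  [load 500/1800]
  300 → van 2  [load 800/1800]
  450 → van 2  [load 1250/1800]
  300 → van 2  [load 1550/1800]
  650 → van 3 (new)  [load 650/1800]
  1450 → van 4 (new)  [load 1450/1800]
  350 → van 4  [load 1800/1800]
4 vans opened.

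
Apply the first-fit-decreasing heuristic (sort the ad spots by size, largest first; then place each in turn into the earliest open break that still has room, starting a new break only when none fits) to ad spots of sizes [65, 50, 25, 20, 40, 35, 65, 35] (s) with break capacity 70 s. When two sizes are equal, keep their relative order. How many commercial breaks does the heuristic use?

5

Sorted descending: 65, 65, 50, 40, 35, 35, 25, 20.
  65 → break 1 (new)  [load 65/70]
  65 → break 2 (new)  [load 65/70]
  50 → break 3 (new)  [load 50/70]
  40 → break 4 (new)  [load 40/70]
  35 → break 5 (new)  [load 35/70]
  35 → break 5  [load 70/70]
  25 → break 4  [load 65/70]
  20 → break 3  [load 70/70]
5 commercial breaks opened.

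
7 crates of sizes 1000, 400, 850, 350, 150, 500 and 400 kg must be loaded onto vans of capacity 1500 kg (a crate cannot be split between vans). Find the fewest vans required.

3

Total = 1000 + 850 + 500 + 400 + 400 + 350 + 150 = 3650 kg.
Lower bound: ⌈3650/1500⌉ = 3 vans.
A packing using 3 vans:
  van 1: 1000 + 500 = 1500
  van 2: 850 + 400 + 150 = 1400
  van 3: 400 + 350 = 750
This matches the lower bound, so 3 is optimal.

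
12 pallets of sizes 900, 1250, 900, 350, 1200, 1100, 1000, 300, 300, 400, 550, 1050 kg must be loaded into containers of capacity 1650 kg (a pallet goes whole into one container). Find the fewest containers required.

Total = 1250 + 1200 + 1100 + 1050 + 1000 + 900 + 900 + 550 + 400 + 350 + 300 + 300 = 9300 kg.
Lower bound: ⌈9300/1650⌉ = 6 containers.
Also, 7 pallets each exceed 825 kg, and no two of those can share a container, so at least 7 containers are needed.
A packing using 7 containers:
  container 1: 1250 + 400 = 1650
  container 2: 1200 + 350 = 1550
  container 3: 1100 + 550 = 1650
  container 4: 1050 + 300 + 300 = 1650
  container 5: 1000 = 1000
  container 6: 900 = 900
  container 7: 900 = 900
This matches the lower bound, so 7 is optimal.

7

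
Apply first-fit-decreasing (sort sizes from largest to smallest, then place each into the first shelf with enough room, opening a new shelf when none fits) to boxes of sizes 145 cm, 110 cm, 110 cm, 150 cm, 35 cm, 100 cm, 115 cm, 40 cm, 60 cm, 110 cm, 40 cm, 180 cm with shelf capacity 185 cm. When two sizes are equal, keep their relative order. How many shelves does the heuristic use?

8

Sorted descending: 180, 150, 145, 115, 110, 110, 110, 100, 60, 40, 40, 35.
  180 → shelf 1 (new)  [load 180/185]
  150 → shelf 2 (new)  [load 150/185]
  145 → shelf 3 (new)  [load 145/185]
  115 → shelf 4 (new)  [load 115/185]
  110 → shelf 5 (new)  [load 110/185]
  110 → shelf 6 (new)  [load 110/185]
  110 → shelf 7 (new)  [load 110/185]
  100 → shelf 8 (new)  [load 100/185]
  60 → shelf 4  [load 175/185]
  40 → shelf 3  [load 185/185]
  40 → shelf 5  [load 150/185]
  35 → shelf 2  [load 185/185]
8 shelves opened.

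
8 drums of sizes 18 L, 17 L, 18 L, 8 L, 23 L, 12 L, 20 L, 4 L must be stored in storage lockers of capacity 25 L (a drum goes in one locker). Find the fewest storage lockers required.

6

Total = 23 + 20 + 18 + 18 + 17 + 12 + 8 + 4 = 120 L.
Lower bound: ⌈120/25⌉ = 5 storage lockers.
A packing using 6 storage lockers:
  locker 1: 23 = 23
  locker 2: 20 + 4 = 24
  locker 3: 18 = 18
  locker 4: 18 = 18
  locker 5: 17 + 8 = 25
  locker 6: 12 = 12
No arrangement into 5 storage lockers stays within capacity, so 6 is optimal.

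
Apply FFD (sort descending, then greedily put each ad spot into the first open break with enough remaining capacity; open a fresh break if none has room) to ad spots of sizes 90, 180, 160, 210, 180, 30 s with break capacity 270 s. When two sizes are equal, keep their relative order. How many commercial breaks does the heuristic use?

Sorted descending: 210, 180, 180, 160, 90, 30.
  210 → break 1 (new)  [load 210/270]
  180 → break 2 (new)  [load 180/270]
  180 → break 3 (new)  [load 180/270]
  160 → break 4 (new)  [load 160/270]
  90 → break 2  [load 270/270]
  30 → break 1  [load 240/270]
4 commercial breaks opened.

4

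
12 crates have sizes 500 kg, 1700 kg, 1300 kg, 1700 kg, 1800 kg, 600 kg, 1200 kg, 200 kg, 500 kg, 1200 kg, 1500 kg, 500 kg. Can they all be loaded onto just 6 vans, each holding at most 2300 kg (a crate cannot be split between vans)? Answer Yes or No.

No

Total = 12700 kg; ⌈12700/2300⌉ = 6.
7 crates each exceed half the capacity and cannot share a van, forcing at least 7 vans.
At least 7 vans are required, but only 6 are allowed.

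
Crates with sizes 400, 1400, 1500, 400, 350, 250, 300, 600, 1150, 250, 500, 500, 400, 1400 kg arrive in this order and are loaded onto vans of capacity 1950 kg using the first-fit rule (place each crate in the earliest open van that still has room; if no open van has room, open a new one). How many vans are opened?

6

  400 → van 1 (new)  [load 400/1950]
  1400 → van 1  [load 1800/1950]
  1500 → van 2 (new)  [load 1500/1950]
  400 → van 2  [load 1900/1950]
  350 → van 3 (new)  [load 350/1950]
  250 → van 3  [load 600/1950]
  300 → van 3  [load 900/1950]
  600 → van 3  [load 1500/1950]
  1150 → van 4 (new)  [load 1150/1950]
  250 → van 3  [load 1750/1950]
  500 → van 4  [load 1650/1950]
  500 → van 5 (new)  [load 500/1950]
  400 → van 5  [load 900/1950]
  1400 → van 6 (new)  [load 1400/1950]
6 vans opened.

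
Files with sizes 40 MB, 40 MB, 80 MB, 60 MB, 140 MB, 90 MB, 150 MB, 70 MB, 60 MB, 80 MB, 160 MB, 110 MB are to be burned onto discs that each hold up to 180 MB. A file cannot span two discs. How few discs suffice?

7

Total = 160 + 150 + 140 + 110 + 90 + 80 + 80 + 70 + 60 + 60 + 40 + 40 = 1080 MB.
Lower bound: ⌈1080/180⌉ = 6 discs.
A packing using 7 discs:
  disc 1: 160 = 160
  disc 2: 150 = 150
  disc 3: 140 + 40 = 180
  disc 4: 110 + 70 = 180
  disc 5: 90 + 80 = 170
  disc 6: 80 + 60 + 40 = 180
  disc 7: 60 = 60
No arrangement into 6 discs stays within capacity, so 7 is optimal.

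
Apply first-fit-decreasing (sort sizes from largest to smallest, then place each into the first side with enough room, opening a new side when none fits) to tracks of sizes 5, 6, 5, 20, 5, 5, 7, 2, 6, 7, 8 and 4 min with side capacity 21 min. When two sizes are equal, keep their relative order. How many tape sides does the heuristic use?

4

Sorted descending: 20, 8, 7, 7, 6, 6, 5, 5, 5, 5, 4, 2.
  20 → side 1 (new)  [load 20/21]
  8 → side 2 (new)  [load 8/21]
  7 → side 2  [load 15/21]
  7 → side 3 (new)  [load 7/21]
  6 → side 2  [load 21/21]
  6 → side 3  [load 13/21]
  5 → side 3  [load 18/21]
  5 → side 4 (new)  [load 5/21]
  5 → side 4  [load 10/21]
  5 → side 4  [load 15/21]
  4 → side 4  [load 19/21]
  2 → side 3  [load 20/21]
4 tape sides opened.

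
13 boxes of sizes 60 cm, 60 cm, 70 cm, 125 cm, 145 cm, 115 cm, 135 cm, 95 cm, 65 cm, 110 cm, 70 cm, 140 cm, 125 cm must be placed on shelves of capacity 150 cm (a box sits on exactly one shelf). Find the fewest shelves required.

11

Total = 145 + 140 + 135 + 125 + 125 + 115 + 110 + 95 + 70 + 70 + 65 + 60 + 60 = 1315 cm.
Lower bound: ⌈1315/150⌉ = 9 shelves.
A packing using 11 shelves:
  shelf 1: 145 = 145
  shelf 2: 140 = 140
  shelf 3: 135 = 135
  shelf 4: 125 = 125
  shelf 5: 125 = 125
  shelf 6: 115 = 115
  shelf 7: 110 = 110
  shelf 8: 95 = 95
  shelf 9: 70 + 70 = 140
  shelf 10: 65 + 60 = 125
  shelf 11: 60 = 60
No arrangement into 10 shelves stays within capacity, so 11 is optimal.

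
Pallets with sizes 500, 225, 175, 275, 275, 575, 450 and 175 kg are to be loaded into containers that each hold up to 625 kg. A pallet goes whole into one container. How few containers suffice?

5

Total = 575 + 500 + 450 + 275 + 275 + 225 + 175 + 175 = 2650 kg.
Lower bound: ⌈2650/625⌉ = 5 containers.
A packing using 5 containers:
  container 1: 575 = 575
  container 2: 500 = 500
  container 3: 450 + 175 = 625
  container 4: 275 + 275 = 550
  container 5: 225 + 175 = 400
This matches the lower bound, so 5 is optimal.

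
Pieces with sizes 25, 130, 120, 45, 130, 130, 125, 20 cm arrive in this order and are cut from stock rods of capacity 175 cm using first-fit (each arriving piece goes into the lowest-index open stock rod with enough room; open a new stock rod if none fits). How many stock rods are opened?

5

  25 → stock rod 1 (new)  [load 25/175]
  130 → stock rod 1  [load 155/175]
  120 → stock rod 2 (new)  [load 120/175]
  45 → stock rod 2  [load 165/175]
  130 → stock rod 3 (new)  [load 130/175]
  130 → stock rod 4 (new)  [load 130/175]
  125 → stock rod 5 (new)  [load 125/175]
  20 → stock rod 1  [load 175/175]
5 stock rods opened.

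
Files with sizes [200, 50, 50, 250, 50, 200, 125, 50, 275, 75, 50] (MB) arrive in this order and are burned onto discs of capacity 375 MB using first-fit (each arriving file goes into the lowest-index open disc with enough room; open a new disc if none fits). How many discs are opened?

4

  200 → disc 1 (new)  [load 200/375]
  50 → disc 1  [load 250/375]
  50 → disc 1  [load 300/375]
  250 → disc 2 (new)  [load 250/375]
  50 → disc 1  [load 350/375]
  200 → disc 3 (new)  [load 200/375]
  125 → disc 2  [load 375/375]
  50 → disc 3  [load 250/375]
  275 → disc 4 (new)  [load 275/375]
  75 → disc 3  [load 325/375]
  50 → disc 3  [load 375/375]
4 discs opened.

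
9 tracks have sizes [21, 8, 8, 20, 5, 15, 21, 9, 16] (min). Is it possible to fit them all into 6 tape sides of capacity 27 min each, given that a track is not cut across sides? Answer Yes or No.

Yes

A valid assignment using 6 tape sides:
  side 1: 21 + 5 = 26
  side 2: 21 = 21
  side 3: 20 = 20
  side 4: 16 + 9 = 25
  side 5: 15 + 8 = 23
  side 6: 8 = 8
Every load is within 27 min, so 6 tape sides suffice.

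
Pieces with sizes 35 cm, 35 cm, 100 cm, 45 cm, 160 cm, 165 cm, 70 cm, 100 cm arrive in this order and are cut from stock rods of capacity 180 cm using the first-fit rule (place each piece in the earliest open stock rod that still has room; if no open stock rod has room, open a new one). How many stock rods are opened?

5

  35 → stock rod 1 (new)  [load 35/180]
  35 → stock rod 1  [load 70/180]
  100 → stock rod 1  [load 170/180]
  45 → stock rod 2 (new)  [load 45/180]
  160 → stock rod 3 (new)  [load 160/180]
  165 → stock rod 4 (new)  [load 165/180]
  70 → stock rod 2  [load 115/180]
  100 → stock rod 5 (new)  [load 100/180]
5 stock rods opened.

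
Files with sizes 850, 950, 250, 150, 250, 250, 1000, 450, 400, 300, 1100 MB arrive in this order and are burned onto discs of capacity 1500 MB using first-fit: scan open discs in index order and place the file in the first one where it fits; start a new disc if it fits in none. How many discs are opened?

  850 → disc 1 (new)  [load 850/1500]
  950 → disc 2 (new)  [load 950/1500]
  250 → disc 1  [load 1100/1500]
  150 → disc 1  [load 1250/1500]
  250 → disc 1  [load 1500/1500]
  250 → disc 2  [load 1200/1500]
  1000 → disc 3 (new)  [load 1000/1500]
  450 → disc 3  [load 1450/1500]
  400 → disc 4 (new)  [load 400/1500]
  300 → disc 2  [load 1500/1500]
  1100 → disc 4  [load 1500/1500]
4 discs opened.

4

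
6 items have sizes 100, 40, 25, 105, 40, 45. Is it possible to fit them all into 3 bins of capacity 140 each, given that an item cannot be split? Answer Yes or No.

A valid assignment using 3 bins:
  bin 1: 105 + 25 = 130
  bin 2: 100 + 40 = 140
  bin 3: 45 + 40 = 85
Every load is within 140, so 3 bins suffice.

Yes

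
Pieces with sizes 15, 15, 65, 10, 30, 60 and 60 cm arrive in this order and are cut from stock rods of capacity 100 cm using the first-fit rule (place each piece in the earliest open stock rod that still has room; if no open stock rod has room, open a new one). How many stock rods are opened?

3

  15 → stock rod 1 (new)  [load 15/100]
  15 → stock rod 1  [load 30/100]
  65 → stock rod 1  [load 95/100]
  10 → stock rod 2 (new)  [load 10/100]
  30 → stock rod 2  [load 40/100]
  60 → stock rod 2  [load 100/100]
  60 → stock rod 3 (new)  [load 60/100]
3 stock rods opened.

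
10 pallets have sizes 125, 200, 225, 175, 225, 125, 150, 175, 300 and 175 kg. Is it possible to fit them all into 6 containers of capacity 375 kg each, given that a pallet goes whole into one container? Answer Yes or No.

Yes

A valid assignment using 6 containers:
  container 1: 300 = 300
  container 2: 225 + 150 = 375
  container 3: 225 + 125 = 350
  container 4: 200 + 175 = 375
  container 5: 175 + 175 = 350
  container 6: 125 = 125
Every load is within 375 kg, so 6 containers suffice.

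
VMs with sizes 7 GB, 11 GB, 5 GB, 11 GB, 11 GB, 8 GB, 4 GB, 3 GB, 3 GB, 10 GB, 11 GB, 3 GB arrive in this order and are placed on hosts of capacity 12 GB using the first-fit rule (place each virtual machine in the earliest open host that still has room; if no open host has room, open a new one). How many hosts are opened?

  7 → host 1 (new)  [load 7/12]
  11 → host 2 (new)  [load 11/12]
  5 → host 1  [load 12/12]
  11 → host 3 (new)  [load 11/12]
  11 → host 4 (new)  [load 11/12]
  8 → host 5 (new)  [load 8/12]
  4 → host 5  [load 12/12]
  3 → host 6 (new)  [load 3/12]
  3 → host 6  [load 6/12]
  10 → host 7 (new)  [load 10/12]
  11 → host 8 (new)  [load 11/12]
  3 → host 6  [load 9/12]
8 hosts opened.

8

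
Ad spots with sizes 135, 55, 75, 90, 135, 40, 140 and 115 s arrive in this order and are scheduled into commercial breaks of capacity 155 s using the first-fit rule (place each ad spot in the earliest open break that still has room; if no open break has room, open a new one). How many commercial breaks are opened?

  135 → break 1 (new)  [load 135/155]
  55 → break 2 (new)  [load 55/155]
  75 → break 2  [load 130/155]
  90 → break 3 (new)  [load 90/155]
  135 → break 4 (new)  [load 135/155]
  40 → break 3  [load 130/155]
  140 → break 5 (new)  [load 140/155]
  115 → break 6 (new)  [load 115/155]
6 commercial breaks opened.

6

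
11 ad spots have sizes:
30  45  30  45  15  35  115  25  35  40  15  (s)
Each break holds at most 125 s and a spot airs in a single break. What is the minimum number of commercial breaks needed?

Total = 115 + 45 + 45 + 40 + 35 + 35 + 30 + 30 + 25 + 15 + 15 = 430 s.
Lower bound: ⌈430/125⌉ = 4 commercial breaks.
A packing using 4 commercial breaks:
  break 1: 115 = 115
  break 2: 45 + 45 + 35 = 125
  break 3: 40 + 35 + 30 + 15 = 120
  break 4: 30 + 25 + 15 = 70
This matches the lower bound, so 4 is optimal.

4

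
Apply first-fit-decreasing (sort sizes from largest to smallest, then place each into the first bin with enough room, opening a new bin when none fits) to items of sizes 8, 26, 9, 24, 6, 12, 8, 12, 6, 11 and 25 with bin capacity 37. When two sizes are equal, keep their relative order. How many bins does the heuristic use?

4

Sorted descending: 26, 25, 24, 12, 12, 11, 9, 8, 8, 6, 6.
  26 → bin 1 (new)  [load 26/37]
  25 → bin 2 (new)  [load 25/37]
  24 → bin 3 (new)  [load 24/37]
  12 → bin 2  [load 37/37]
  12 → bin 3  [load 36/37]
  11 → bin 1  [load 37/37]
  9 → bin 4 (new)  [load 9/37]
  8 → bin 4  [load 17/37]
  8 → bin 4  [load 25/37]
  6 → bin 4  [load 31/37]
  6 → bin 4  [load 37/37]
4 bins opened.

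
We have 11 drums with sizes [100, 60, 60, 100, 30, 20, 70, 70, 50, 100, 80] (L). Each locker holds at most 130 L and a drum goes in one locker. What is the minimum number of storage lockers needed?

6

Total = 100 + 100 + 100 + 80 + 70 + 70 + 60 + 60 + 50 + 30 + 20 = 740 L.
Lower bound: ⌈740/130⌉ = 6 storage lockers.
A packing using 6 storage lockers:
  locker 1: 100 + 30 = 130
  locker 2: 100 + 20 = 120
  locker 3: 100 = 100
  locker 4: 80 + 50 = 130
  locker 5: 70 + 60 = 130
  locker 6: 70 + 60 = 130
This matches the lower bound, so 6 is optimal.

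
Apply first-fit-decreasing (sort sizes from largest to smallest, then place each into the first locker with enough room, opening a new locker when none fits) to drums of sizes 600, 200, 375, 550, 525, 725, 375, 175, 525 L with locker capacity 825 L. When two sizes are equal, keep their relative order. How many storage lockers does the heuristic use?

6

Sorted descending: 725, 600, 550, 525, 525, 375, 375, 200, 175.
  725 → locker 1 (new)  [load 725/825]
  600 → locker 2 (new)  [load 600/825]
  550 → locker 3 (new)  [load 550/825]
  525 → locker 4 (new)  [load 525/825]
  525 → locker 5 (new)  [load 525/825]
  375 → locker 6 (new)  [load 375/825]
  375 → locker 6  [load 750/825]
  200 → locker 2  [load 800/825]
  175 → locker 3  [load 725/825]
6 storage lockers opened.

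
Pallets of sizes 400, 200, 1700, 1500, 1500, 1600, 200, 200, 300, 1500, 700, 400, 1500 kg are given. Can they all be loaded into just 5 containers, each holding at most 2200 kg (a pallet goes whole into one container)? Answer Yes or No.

Total = 11700 kg; ⌈11700/2200⌉ = 6.
At least 6 containers are required, but only 5 are allowed.

No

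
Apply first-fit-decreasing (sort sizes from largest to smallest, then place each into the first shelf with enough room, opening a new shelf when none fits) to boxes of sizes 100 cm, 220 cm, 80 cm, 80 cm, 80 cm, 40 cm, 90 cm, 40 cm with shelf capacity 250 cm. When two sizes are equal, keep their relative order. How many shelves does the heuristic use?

4

Sorted descending: 220, 100, 90, 80, 80, 80, 40, 40.
  220 → shelf 1 (new)  [load 220/250]
  100 → shelf 2 (new)  [load 100/250]
  90 → shelf 2  [load 190/250]
  80 → shelf 3 (new)  [load 80/250]
  80 → shelf 3  [load 160/250]
  80 → shelf 3  [load 240/250]
  40 → shelf 2  [load 230/250]
  40 → shelf 4 (new)  [load 40/250]
4 shelves opened.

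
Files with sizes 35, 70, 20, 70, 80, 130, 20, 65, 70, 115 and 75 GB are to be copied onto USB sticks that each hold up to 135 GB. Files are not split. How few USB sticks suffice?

Total = 130 + 115 + 80 + 75 + 70 + 70 + 70 + 65 + 35 + 20 + 20 = 750 GB.
Lower bound: ⌈750/135⌉ = 6 USB sticks.
Also, 7 files each exceed 135/2 GB, and no two of those can share a USB stick, so at least 7 USB sticks are needed.
A packing using 7 USB sticks:
  USB stick 1: 130 = 130
  USB stick 2: 115 + 20 = 135
  USB stick 3: 80 + 35 + 20 = 135
  USB stick 4: 75 = 75
  USB stick 5: 70 + 65 = 135
  USB stick 6: 70 = 70
  USB stick 7: 70 = 70
This matches the lower bound, so 7 is optimal.

7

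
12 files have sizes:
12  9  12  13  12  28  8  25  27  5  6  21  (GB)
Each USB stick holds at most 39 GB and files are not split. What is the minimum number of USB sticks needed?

5

Total = 28 + 27 + 25 + 21 + 13 + 12 + 12 + 12 + 9 + 8 + 6 + 5 = 178 GB.
Lower bound: ⌈178/39⌉ = 5 USB sticks.
A packing using 5 USB sticks:
  USB stick 1: 28 + 9 = 37
  USB stick 2: 27 + 12 = 39
  USB stick 3: 25 + 13 = 38
  USB stick 4: 21 + 12 + 6 = 39
  USB stick 5: 12 + 8 + 5 = 25
This matches the lower bound, so 5 is optimal.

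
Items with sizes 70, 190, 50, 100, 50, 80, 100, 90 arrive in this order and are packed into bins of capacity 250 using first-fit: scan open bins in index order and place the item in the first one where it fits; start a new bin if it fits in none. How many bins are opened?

4

  70 → bin 1 (new)  [load 70/250]
  190 → bin 2 (new)  [load 190/250]
  50 → bin 1  [load 120/250]
  100 → bin 1  [load 220/250]
  50 → bin 2  [load 240/250]
  80 → bin 3 (new)  [load 80/250]
  100 → bin 3  [load 180/250]
  90 → bin 4 (new)  [load 90/250]
4 bins opened.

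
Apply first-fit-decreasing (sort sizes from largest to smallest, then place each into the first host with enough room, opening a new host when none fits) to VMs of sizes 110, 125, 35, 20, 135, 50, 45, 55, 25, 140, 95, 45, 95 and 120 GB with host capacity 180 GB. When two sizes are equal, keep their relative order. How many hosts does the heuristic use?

7

Sorted descending: 140, 135, 125, 120, 110, 95, 95, 55, 50, 45, 45, 35, 25, 20.
  140 → host 1 (new)  [load 140/180]
  135 → host 2 (new)  [load 135/180]
  125 → host 3 (new)  [load 125/180]
  120 → host 4 (new)  [load 120/180]
  110 → host 5 (new)  [load 110/180]
  95 → host 6 (new)  [load 95/180]
  95 → host 7 (new)  [load 95/180]
  55 → host 3  [load 180/180]
  50 → host 4  [load 170/180]
  45 → host 2  [load 180/180]
  45 → host 5  [load 155/180]
  35 → host 1  [load 175/180]
  25 → host 5  [load 180/180]
  20 → host 6  [load 115/180]
7 hosts opened.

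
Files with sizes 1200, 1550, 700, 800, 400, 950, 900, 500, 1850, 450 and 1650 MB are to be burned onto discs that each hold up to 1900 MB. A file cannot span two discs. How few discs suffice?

Total = 1850 + 1650 + 1550 + 1200 + 950 + 900 + 800 + 700 + 500 + 450 + 400 = 10950 MB.
Lower bound: ⌈10950/1900⌉ = 6 discs.
A packing using 7 discs:
  disc 1: 1850 = 1850
  disc 2: 1650 = 1650
  disc 3: 1550 = 1550
  disc 4: 1200 + 700 = 1900
  disc 5: 950 + 900 = 1850
  disc 6: 800 + 500 + 450 = 1750
  disc 7: 400 = 400
No arrangement into 6 discs stays within capacity, so 7 is optimal.

7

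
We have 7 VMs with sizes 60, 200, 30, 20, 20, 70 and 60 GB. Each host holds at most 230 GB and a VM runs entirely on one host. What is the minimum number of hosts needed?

Total = 200 + 70 + 60 + 60 + 30 + 20 + 20 = 460 GB.
Lower bound: ⌈460/230⌉ = 2 hosts.
A packing using 2 hosts:
  host 1: 200 + 30 = 230
  host 2: 70 + 60 + 60 + 20 + 20 = 230
This matches the lower bound, so 2 is optimal.

2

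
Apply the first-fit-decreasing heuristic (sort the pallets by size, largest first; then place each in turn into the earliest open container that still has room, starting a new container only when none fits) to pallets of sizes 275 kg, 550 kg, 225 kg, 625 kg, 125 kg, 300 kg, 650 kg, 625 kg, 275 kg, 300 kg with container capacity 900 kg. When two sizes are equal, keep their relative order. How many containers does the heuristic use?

5

Sorted descending: 650, 625, 625, 550, 300, 300, 275, 275, 225, 125.
  650 → container 1 (new)  [load 650/900]
  625 → container 2 (new)  [load 625/900]
  625 → container 3 (new)  [load 625/900]
  550 → container 4 (new)  [load 550/900]
  300 → container 4  [load 850/900]
  300 → container 5 (new)  [load 300/900]
  275 → container 2  [load 900/900]
  275 → container 3  [load 900/900]
  225 → container 1  [load 875/900]
  125 → container 5  [load 425/900]
5 containers opened.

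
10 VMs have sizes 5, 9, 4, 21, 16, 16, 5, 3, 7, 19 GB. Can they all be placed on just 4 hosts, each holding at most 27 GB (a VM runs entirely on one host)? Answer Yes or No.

A valid assignment using 4 hosts:
  host 1: 21 + 5 = 26
  host 2: 19 + 5 + 3 = 27
  host 3: 16 + 9 = 25
  host 4: 16 + 7 + 4 = 27
Every load is within 27 GB, so 4 hosts suffice.

Yes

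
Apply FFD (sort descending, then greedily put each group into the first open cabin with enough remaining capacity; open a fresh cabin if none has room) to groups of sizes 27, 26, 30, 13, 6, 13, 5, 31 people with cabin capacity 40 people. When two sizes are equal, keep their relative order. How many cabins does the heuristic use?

Sorted descending: 31, 30, 27, 26, 13, 13, 6, 5.
  31 → cabin 1 (new)  [load 31/40]
  30 → cabin 2 (new)  [load 30/40]
  27 → cabin 3 (new)  [load 27/40]
  26 → cabin 4 (new)  [load 26/40]
  13 → cabin 3  [load 40/40]
  13 → cabin 4  [load 39/40]
  6 → cabin 1  [load 37/40]
  5 → cabin 2  [load 35/40]
4 cabins opened.

4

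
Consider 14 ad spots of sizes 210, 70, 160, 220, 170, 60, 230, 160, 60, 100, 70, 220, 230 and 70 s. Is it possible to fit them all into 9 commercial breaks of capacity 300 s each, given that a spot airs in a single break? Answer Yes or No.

A valid assignment using 8 commercial breaks:
  break 1: 230 + 70 = 300
  break 2: 230 + 70 = 300
  break 3: 220 + 70 = 290
  break 4: 220 + 60 = 280
  break 5: 210 + 60 = 270
  break 6: 170 + 100 = 270
  break 7: 160 = 160
  break 8: 160 = 160
That uses only 8 ≤ 9, so 9 commercial breaks are enough.

Yes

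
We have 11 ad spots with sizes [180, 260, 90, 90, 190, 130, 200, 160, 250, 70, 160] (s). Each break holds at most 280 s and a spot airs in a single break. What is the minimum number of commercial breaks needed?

Total = 260 + 250 + 200 + 190 + 180 + 160 + 160 + 130 + 90 + 90 + 70 = 1780 s.
Lower bound: ⌈1780/280⌉ = 7 commercial breaks.
A packing using 8 commercial breaks:
  break 1: 260 = 260
  break 2: 250 = 250
  break 3: 200 + 70 = 270
  break 4: 190 + 90 = 280
  break 5: 180 + 90 = 270
  break 6: 160 = 160
  break 7: 160 = 160
  break 8: 130 = 130
No arrangement into 7 commercial breaks stays within capacity, so 8 is optimal.

8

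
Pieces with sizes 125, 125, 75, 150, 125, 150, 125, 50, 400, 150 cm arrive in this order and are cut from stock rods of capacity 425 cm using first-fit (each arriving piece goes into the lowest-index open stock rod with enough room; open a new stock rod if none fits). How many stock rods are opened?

4

  125 → stock rod 1 (new)  [load 125/425]
  125 → stock rod 1  [load 250/425]
  75 → stock rod 1  [load 325/425]
  150 → stock rod 2 (new)  [load 150/425]
  125 → stock rod 2  [load 275/425]
  150 → stock rod 2  [load 425/425]
  125 → stock rod 3 (new)  [load 125/425]
  50 → stock rod 1  [load 375/425]
  400 → stock rod 4 (new)  [load 400/425]
  150 → stock rod 3  [load 275/425]
4 stock rods opened.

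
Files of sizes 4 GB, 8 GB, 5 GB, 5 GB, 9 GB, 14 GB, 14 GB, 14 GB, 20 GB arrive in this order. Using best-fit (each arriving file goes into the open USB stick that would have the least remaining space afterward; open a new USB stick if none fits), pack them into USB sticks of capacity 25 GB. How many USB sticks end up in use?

  4 → USB stick 1 (new)  [load 4/25]
  8 → USB stick 1  [load 12/25]
  5 → USB stick 1  [load 17/25]
  5 → USB stick 1  [load 22/25]
  9 → USB stick 2 (new)  [load 9/25]
  14 → USB stick 2  [load 23/25]
  14 → USB stick 3 (new)  [load 14/25]
  14 → USB stick 4 (new)  [load 14/25]
  20 → USB stick 5 (new)  [load 20/25]
5 USB sticks opened.

5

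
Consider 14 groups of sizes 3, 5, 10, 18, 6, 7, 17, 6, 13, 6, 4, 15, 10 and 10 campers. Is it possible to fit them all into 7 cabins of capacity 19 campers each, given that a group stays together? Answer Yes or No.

Total = 130 campers; ⌈130/19⌉ = 7.
The bound of 7 does not rule out 7, but exhaustive search shows no assignment into 7 cabins of capacity 19 campers exists — the minimum is 8.

No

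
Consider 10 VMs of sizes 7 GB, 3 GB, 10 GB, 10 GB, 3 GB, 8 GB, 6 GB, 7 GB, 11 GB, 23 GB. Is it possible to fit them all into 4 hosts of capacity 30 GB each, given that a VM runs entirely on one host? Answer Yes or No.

Yes

A valid assignment using 3 hosts:
  host 1: 23 + 7 = 30
  host 2: 11 + 10 + 8 = 29
  host 3: 10 + 7 + 6 + 3 + 3 = 29
That uses only 3 ≤ 4, so 4 hosts are enough.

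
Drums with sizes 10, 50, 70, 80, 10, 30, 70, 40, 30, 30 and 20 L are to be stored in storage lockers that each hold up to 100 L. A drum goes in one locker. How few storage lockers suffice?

Total = 80 + 70 + 70 + 50 + 40 + 30 + 30 + 30 + 20 + 10 + 10 = 440 L.
Lower bound: ⌈440/100⌉ = 5 storage lockers.
A packing using 5 storage lockers:
  locker 1: 80 + 20 = 100
  locker 2: 70 + 30 = 100
  locker 3: 70 + 30 = 100
  locker 4: 50 + 40 + 10 = 100
  locker 5: 30 + 10 = 40
This matches the lower bound, so 5 is optimal.

5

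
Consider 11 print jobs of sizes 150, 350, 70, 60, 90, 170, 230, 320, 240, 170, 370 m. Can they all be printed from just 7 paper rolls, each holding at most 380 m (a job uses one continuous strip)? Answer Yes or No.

A valid assignment using 7 paper rolls:
  roll 1: 370 = 370
  roll 2: 350 = 350
  roll 3: 320 + 60 = 380
  roll 4: 240 + 90 = 330
  roll 5: 230 + 150 = 380
  roll 6: 170 + 170 = 340
  roll 7: 70 = 70
Every load is within 380 m, so 7 paper rolls suffice.

Yes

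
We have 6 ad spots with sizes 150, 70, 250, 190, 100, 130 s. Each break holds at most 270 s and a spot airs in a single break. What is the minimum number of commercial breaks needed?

Total = 250 + 190 + 150 + 130 + 100 + 70 = 890 s.
Lower bound: ⌈890/270⌉ = 4 commercial breaks.
A packing using 4 commercial breaks:
  break 1: 250 = 250
  break 2: 190 + 70 = 260
  break 3: 150 + 100 = 250
  break 4: 130 = 130
This matches the lower bound, so 4 is optimal.

4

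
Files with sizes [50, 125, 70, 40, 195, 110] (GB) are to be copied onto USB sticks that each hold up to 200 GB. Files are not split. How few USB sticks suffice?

Total = 195 + 125 + 110 + 70 + 50 + 40 = 590 GB.
Lower bound: ⌈590/200⌉ = 3 USB sticks.
A packing using 3 USB sticks:
  USB stick 1: 195 = 195
  USB stick 2: 125 + 70 = 195
  USB stick 3: 110 + 50 + 40 = 200
This matches the lower bound, so 3 is optimal.

3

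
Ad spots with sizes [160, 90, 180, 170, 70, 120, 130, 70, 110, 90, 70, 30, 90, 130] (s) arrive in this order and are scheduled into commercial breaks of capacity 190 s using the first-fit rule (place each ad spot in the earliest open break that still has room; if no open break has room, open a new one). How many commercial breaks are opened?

9

  160 → break 1 (new)  [load 160/190]
  90 → break 2 (new)  [load 90/190]
  180 → break 3 (new)  [load 180/190]
  170 → break 4 (new)  [load 170/190]
  70 → break 2  [load 160/190]
  120 → break 5 (new)  [load 120/190]
  130 → break 6 (new)  [load 130/190]
  70 → break 5  [load 190/190]
  110 → break 7 (new)  [load 110/190]
  90 → break 8 (new)  [load 90/190]
  70 → break 7  [load 180/190]
  30 → break 1  [load 190/190]
  90 → break 8  [load 180/190]
  130 → break 9 (new)  [load 130/190]
9 commercial breaks opened.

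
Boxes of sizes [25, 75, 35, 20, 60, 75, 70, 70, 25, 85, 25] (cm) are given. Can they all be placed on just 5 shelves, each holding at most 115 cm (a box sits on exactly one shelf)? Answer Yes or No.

Total = 565 cm; ⌈565/115⌉ = 5.
6 boxes each exceed half the capacity and cannot share a shelf, forcing at least 6 shelves.
At least 6 shelves are required, but only 5 are allowed.

No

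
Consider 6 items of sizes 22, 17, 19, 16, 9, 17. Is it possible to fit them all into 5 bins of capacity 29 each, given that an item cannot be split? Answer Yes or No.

A valid assignment using 5 bins:
  bin 1: 22 = 22
  bin 2: 19 + 9 = 28
  bin 3: 17 = 17
  bin 4: 17 = 17
  bin 5: 16 = 16
Every load is within 29, so 5 bins suffice.

Yes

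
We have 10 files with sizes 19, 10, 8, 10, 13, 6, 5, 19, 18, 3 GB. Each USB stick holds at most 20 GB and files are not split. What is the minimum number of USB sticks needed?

Total = 19 + 19 + 18 + 13 + 10 + 10 + 8 + 6 + 5 + 3 = 111 GB.
Lower bound: ⌈111/20⌉ = 6 USB sticks.
A packing using 6 USB sticks:
  USB stick 1: 19 = 19
  USB stick 2: 19 = 19
  USB stick 3: 18 = 18
  USB stick 4: 13 + 6 = 19
  USB stick 5: 10 + 10 = 20
  USB stick 6: 8 + 5 + 3 = 16
This matches the lower bound, so 6 is optimal.

6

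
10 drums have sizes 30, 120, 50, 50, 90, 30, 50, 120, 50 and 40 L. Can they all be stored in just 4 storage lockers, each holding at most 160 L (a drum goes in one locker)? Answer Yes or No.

No

Total = 630 L; ⌈630/160⌉ = 4.
The bound of 4 does not rule out 4, but exhaustive search shows no assignment into 4 storage lockers of capacity 160 L exists — the minimum is 5.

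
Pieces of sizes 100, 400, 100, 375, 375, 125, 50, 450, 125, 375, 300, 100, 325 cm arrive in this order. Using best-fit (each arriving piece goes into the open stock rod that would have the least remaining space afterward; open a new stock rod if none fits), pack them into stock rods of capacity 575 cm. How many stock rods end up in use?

  100 → stock rod 1 (new)  [load 100/575]
  400 → stock rod 1  [load 500/575]
  100 → stock rod 2 (new)  [load 100/575]
  375 → stock rod 2  [load 475/575]
  375 → stock rod 3 (new)  [load 375/575]
  125 → stock rod 3  [load 500/575]
  50 → stock rod 1  [load 550/575]
  450 → stock rod 4 (new)  [load 450/575]
  125 → stock rod 4  [load 575/575]
  375 → stock rod 5 (new)  [load 375/575]
  300 → stock rod 6 (new)  [load 300/575]
  100 → stock rod 2  [load 575/575]
  325 → stock rod 7 (new)  [load 325/575]
7 stock rods opened.

7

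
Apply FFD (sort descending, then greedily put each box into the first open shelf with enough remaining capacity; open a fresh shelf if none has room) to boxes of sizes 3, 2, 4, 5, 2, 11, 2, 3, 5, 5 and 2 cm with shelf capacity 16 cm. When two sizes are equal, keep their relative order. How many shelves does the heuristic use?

Sorted descending: 11, 5, 5, 5, 4, 3, 3, 2, 2, 2, 2.
  11 → shelf 1 (new)  [load 11/16]
  5 → shelf 1  [load 16/16]
  5 → shelf 2 (new)  [load 5/16]
  5 → shelf 2  [load 10/16]
  4 → shelf 2  [load 14/16]
  3 → shelf 3 (new)  [load 3/16]
  3 → shelf 3  [load 6/16]
  2 → shelf 2  [load 16/16]
  2 → shelf 3  [load 8/16]
  2 → shelf 3  [load 10/16]
  2 → shelf 3  [load 12/16]
3 shelves opened.

3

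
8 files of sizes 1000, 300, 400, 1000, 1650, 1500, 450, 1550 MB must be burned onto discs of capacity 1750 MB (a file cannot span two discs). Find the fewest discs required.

5

Total = 1650 + 1550 + 1500 + 1000 + 1000 + 450 + 400 + 300 = 7850 MB.
Lower bound: ⌈7850/1750⌉ = 5 discs.
A packing using 5 discs:
  disc 1: 1650 = 1650
  disc 2: 1550 = 1550
  disc 3: 1500 = 1500
  disc 4: 1000 + 450 + 300 = 1750
  disc 5: 1000 + 400 = 1400
This matches the lower bound, so 5 is optimal.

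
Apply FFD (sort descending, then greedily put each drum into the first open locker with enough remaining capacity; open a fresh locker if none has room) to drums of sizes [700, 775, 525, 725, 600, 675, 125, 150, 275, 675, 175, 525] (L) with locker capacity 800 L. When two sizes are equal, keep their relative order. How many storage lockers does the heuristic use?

8

Sorted descending: 775, 725, 700, 675, 675, 600, 525, 525, 275, 175, 150, 125.
  775 → locker 1 (new)  [load 775/800]
  725 → locker 2 (new)  [load 725/800]
  700 → locker 3 (new)  [load 700/800]
  675 → locker 4 (new)  [load 675/800]
  675 → locker 5 (new)  [load 675/800]
  600 → locker 6 (new)  [load 600/800]
  525 → locker 7 (new)  [load 525/800]
  525 → locker 8 (new)  [load 525/800]
  275 → locker 7  [load 800/800]
  175 → locker 6  [load 775/800]
  150 → locker 8  [load 675/800]
  125 → locker 4  [load 800/800]
8 storage lockers opened.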